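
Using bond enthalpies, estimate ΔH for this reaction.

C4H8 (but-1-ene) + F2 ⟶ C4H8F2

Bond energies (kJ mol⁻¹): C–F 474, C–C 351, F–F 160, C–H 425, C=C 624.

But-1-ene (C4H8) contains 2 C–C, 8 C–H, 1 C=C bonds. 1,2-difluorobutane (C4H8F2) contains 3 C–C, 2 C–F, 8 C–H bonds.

Bonds broken (reactants):
  C–C: 2 × 351 = 702
  C–H: 8 × 425 = 3400
  C=C: 1 × 624 = 624
  F–F: 1 × 160 = 160
  Σ(broken) = 4886 kJ
Bonds formed (products):
  C–C: 3 × 351 = 1053
  C–F: 2 × 474 = 948
  C–H: 8 × 425 = 3400
  Σ(formed) = 5401 kJ
ΔH = Σ(broken) − Σ(formed) = 4886 − 5401 = −515 kJ

ΔH ≈ −515 kJ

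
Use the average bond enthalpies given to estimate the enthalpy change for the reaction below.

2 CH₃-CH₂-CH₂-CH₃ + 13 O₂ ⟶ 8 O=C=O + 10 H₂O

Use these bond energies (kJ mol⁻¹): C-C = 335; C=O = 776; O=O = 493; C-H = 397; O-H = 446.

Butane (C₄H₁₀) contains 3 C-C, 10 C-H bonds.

Bonds broken (reactants):
  C-C: 6 × 335 = 2010
  C-H: 20 × 397 = 7940
  O=O: 13 × 493 = 6409
  Σ(broken) = 16359 kJ
Bonds formed (products):
  C=O: 16 × 776 = 12416
  O-H: 20 × 446 = 8920
  Σ(formed) = 21336 kJ
ΔH = Σ(broken) − Σ(formed) = 16359 − 21336 = −4977 kJ

ΔH ≈ −4977 kJ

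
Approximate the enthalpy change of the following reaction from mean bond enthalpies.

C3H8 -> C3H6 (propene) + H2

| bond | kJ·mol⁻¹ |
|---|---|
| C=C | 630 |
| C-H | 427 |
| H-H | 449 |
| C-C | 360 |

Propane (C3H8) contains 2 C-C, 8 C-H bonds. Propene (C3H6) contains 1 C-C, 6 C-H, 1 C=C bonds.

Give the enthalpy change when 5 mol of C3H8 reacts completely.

ΔH = +675 kJ

Bonds broken (reactants):
  C-C: 2 × 360 = 720
  C-H: 8 × 427 = 3416
  Σ(broken) = 4136 kJ
Bonds formed (products):
  C-C: 1 × 360 = 360
  C-H: 6 × 427 = 2562
  C=C: 1 × 630 = 630
  H-H: 1 × 449 = 449
  Σ(formed) = 4001 kJ
ΔH = Σ(broken) − Σ(formed) = 4136 − 4001 = +135 kJ
For 5× the reaction as written: 5 × (+135) = +675 kJ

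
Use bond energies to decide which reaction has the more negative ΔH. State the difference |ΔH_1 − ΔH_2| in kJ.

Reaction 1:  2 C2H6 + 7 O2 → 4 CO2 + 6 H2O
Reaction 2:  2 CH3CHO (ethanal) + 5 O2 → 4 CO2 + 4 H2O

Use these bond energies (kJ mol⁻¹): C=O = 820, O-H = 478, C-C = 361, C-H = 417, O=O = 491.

Reaction 1, by 902 kJ

Reaction 1:
  Bonds broken (reactants):
    C-C: 2 × 361 = 722
    C-H: 12 × 417 = 5004
    O=O: 7 × 491 = 3437
    Σ(broken) = 9163 kJ
  Bonds formed (products):
    C=O: 8 × 820 = 6560
    O-H: 12 × 478 = 5736
    Σ(formed) = 12296 kJ
  ΔH_1 = 9163 − 12296 = −3133 kJ
Reaction 2:
  Bonds broken (reactants):
    C-C: 2 × 361 = 722
    C-H: 8 × 417 = 3336
    C=O: 2 × 820 = 1640
    O=O: 5 × 491 = 2455
    Σ(broken) = 8153 kJ
  Bonds formed (products):
    C=O: 8 × 820 = 6560
    O-H: 8 × 478 = 3824
    Σ(formed) = 10384 kJ
  ΔH_2 = 8153 − 10384 = −2231 kJ
ΔH_1 − ΔH_2 = −902 kJ, so reaction 1 has the more negative ΔH; |ΔH_1 − ΔH_2| = 902 kJ.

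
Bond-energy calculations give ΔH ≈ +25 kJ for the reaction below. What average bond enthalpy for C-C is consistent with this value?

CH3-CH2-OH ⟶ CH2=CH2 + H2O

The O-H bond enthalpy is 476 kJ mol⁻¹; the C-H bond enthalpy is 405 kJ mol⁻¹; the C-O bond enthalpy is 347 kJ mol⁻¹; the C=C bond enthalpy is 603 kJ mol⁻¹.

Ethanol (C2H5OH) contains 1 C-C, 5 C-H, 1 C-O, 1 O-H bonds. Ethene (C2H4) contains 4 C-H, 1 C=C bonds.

D(C-C) ≈ 352 kJ/mol

Let D be the C-C bond energy.
Σ(broken) = 1×D + 5×405 + 1×347 + 1×476 = 2848 + D
Σ(formed) = 4×405 + 1×603 + 2×476 = 3175
ΔH = Σ(broken) − Σ(formed) = (2848 + D) − (3175) = −327 + D
Setting this equal to +25 kJ gives D = 352 kJ/mol.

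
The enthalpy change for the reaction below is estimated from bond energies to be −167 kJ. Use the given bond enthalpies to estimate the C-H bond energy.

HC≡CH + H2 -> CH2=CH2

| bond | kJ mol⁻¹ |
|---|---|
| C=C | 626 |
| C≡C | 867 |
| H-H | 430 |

D(C-H) ≈ 419 kJ/mol

Let D be the C-H bond energy.
Σ(broken) = 1×867 + 2×D + 1×430 = 1297 + 2D
Σ(formed) = 4×D + 1×626 = 626 + 4D
ΔH = Σ(broken) − Σ(formed) = (1297 + 2D) − (626 + 4D) = +671 − 2D
Setting this equal to −167 kJ gives 2D = 838, so D = 419 kJ/mol.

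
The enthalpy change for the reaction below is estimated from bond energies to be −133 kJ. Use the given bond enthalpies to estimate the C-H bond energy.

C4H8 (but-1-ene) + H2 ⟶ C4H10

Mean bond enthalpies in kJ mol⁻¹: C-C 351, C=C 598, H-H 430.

Let D be the C-H bond energy.
Σ(broken) = 2×351 + 8×D + 1×598 + 1×430 = 1730 + 8D
Σ(formed) = 3×351 + 10×D = 1053 + 10D
ΔH = Σ(broken) − Σ(formed) = (1730 + 8D) − (1053 + 10D) = +677 − 2D
Setting this equal to −133 kJ gives 2D = 810, so D = 405 kJ/mol.

D(C-H) ≈ 405 kJ/mol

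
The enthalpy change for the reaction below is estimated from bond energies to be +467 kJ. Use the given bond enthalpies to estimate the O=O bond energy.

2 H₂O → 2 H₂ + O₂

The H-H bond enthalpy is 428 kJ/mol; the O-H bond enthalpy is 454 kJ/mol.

Let D be the O=O bond energy.
Σ(broken) = 4×454 = 1816
Σ(formed) = 2×428 + 1×D = 856 + D
ΔH = Σ(broken) − Σ(formed) = (1816) − (856 + D) = +960 − D
Setting this equal to +467 kJ gives D = 493 kJ/mol.

D(O=O) ≈ 493 kJ/mol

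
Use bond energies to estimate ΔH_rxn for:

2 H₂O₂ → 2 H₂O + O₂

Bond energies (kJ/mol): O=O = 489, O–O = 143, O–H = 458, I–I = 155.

Bonds broken (reactants):
  O–H: 4 × 458 = 1832
  O–O: 2 × 143 = 286
  Σ(broken) = 2118 kJ
Bonds formed (products):
  O–H: 4 × 458 = 1832
  O=O: 1 × 489 = 489
  Σ(formed) = 2321 kJ
ΔH = Σ(broken) − Σ(formed) = 2118 − 2321 = −203 kJ

ΔH ≈ −203 kJ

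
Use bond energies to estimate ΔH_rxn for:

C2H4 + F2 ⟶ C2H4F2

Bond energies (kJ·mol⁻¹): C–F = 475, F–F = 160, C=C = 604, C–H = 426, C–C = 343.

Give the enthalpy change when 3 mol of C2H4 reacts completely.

ΔH = −1587 kJ

Bonds broken (reactants):
  C–H: 4 × 426 = 1704
  C=C: 1 × 604 = 604
  F–F: 1 × 160 = 160
  Σ(broken) = 2468 kJ
Bonds formed (products):
  C–C: 1 × 343 = 343
  C–F: 2 × 475 = 950
  C–H: 4 × 426 = 1704
  Σ(formed) = 2997 kJ
ΔH = Σ(broken) − Σ(formed) = 2468 − 2997 = −529 kJ
For 3× the reaction as written: 3 × (−529) = −1587 kJ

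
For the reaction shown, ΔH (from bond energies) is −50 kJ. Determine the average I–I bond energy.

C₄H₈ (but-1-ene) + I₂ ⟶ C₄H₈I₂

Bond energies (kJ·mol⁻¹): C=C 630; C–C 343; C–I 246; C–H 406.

D(I–I) ≈ 155 kJ/mol

Let D be the I–I bond energy.
Σ(broken) = 2×343 + 8×406 + 1×630 + 1×D = 4564 + D
Σ(formed) = 3×343 + 8×406 + 2×246 = 4769
ΔH = Σ(broken) − Σ(formed) = (4564 + D) − (4769) = −205 + D
Setting this equal to −50 kJ gives D = 155 kJ/mol.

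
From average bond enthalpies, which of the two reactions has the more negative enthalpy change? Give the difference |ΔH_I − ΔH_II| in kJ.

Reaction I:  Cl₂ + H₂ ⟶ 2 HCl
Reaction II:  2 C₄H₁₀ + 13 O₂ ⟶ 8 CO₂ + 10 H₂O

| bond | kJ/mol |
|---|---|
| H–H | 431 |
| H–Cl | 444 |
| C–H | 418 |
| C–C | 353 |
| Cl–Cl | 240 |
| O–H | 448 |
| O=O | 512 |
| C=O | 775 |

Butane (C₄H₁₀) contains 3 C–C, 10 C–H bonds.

Reaction II, by 4009 kJ

Reaction I:
  Bonds broken (reactants):
    Cl–Cl: 1 × 240 = 240
    H–H: 1 × 431 = 431
    Σ(broken) = 671 kJ
  Bonds formed (products):
    H–Cl: 2 × 444 = 888
    Σ(formed) = 888 kJ
  ΔH_I = 671 − 888 = −217 kJ
Reaction II:
  Bonds broken (reactants):
    C–C: 6 × 353 = 2118
    C–H: 20 × 418 = 8360
    O=O: 13 × 512 = 6656
    Σ(broken) = 17134 kJ
  Bonds formed (products):
    C=O: 16 × 775 = 12400
    O–H: 20 × 448 = 8960
    Σ(formed) = 21360 kJ
  ΔH_II = 17134 − 21360 = −4226 kJ
ΔH_I − ΔH_II = +4009 kJ, so reaction II has the more negative ΔH; |ΔH_I − ΔH_II| = 4009 kJ.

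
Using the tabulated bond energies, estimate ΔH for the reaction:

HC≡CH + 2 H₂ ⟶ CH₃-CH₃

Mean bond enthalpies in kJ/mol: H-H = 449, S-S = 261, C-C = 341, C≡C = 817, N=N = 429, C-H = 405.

Bonds broken (reactants):
  C≡C: 1 × 817 = 817
  C-H: 2 × 405 = 810
  H-H: 2 × 449 = 898
  Σ(broken) = 2525 kJ
Bonds formed (products):
  C-C: 1 × 341 = 341
  C-H: 6 × 405 = 2430
  Σ(formed) = 2771 kJ
ΔH = Σ(broken) − Σ(formed) = 2525 − 2771 = −246 kJ

ΔH ≈ −246 kJ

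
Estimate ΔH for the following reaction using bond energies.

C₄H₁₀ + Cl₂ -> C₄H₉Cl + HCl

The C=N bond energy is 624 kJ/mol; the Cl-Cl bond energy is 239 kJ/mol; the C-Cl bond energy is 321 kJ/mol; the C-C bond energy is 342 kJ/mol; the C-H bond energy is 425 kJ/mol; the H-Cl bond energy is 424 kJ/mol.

Bonds broken (reactants):
  C-C: 3 × 342 = 1026
  C-H: 10 × 425 = 4250
  Cl-Cl: 1 × 239 = 239
  Σ(broken) = 5515 kJ
Bonds formed (products):
  C-C: 3 × 342 = 1026
  C-Cl: 1 × 321 = 321
  C-H: 9 × 425 = 3825
  H-Cl: 1 × 424 = 424
  Σ(formed) = 5596 kJ
ΔH = Σ(broken) − Σ(formed) = 5515 − 5596 = −81 kJ

ΔH ≈ −81 kJ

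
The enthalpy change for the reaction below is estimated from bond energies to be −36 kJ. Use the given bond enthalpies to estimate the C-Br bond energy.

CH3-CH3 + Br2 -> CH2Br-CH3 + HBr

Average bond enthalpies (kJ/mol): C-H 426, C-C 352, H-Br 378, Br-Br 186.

D(C-Br) ≈ 270 kJ/mol

Let D be the C-Br bond energy.
Σ(broken) = 1×186 + 1×352 + 6×426 = 3094
Σ(formed) = 1×D + 1×352 + 5×426 + 1×378 = 2860 + D
ΔH = Σ(broken) − Σ(formed) = (3094) − (2860 + D) = +234 − D
Setting this equal to −36 kJ gives D = 270 kJ/mol.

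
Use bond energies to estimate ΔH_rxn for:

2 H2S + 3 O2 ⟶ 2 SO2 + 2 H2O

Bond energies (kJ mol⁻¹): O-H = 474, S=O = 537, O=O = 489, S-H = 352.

ΔH ≈ −1169 kJ

Bonds broken (reactants):
  O=O: 3 × 489 = 1467
  S-H: 4 × 352 = 1408
  Σ(broken) = 2875 kJ
Bonds formed (products):
  O-H: 4 × 474 = 1896
  S=O: 4 × 537 = 2148
  Σ(formed) = 4044 kJ
ΔH = Σ(broken) − Σ(formed) = 2875 − 4044 = −1169 kJ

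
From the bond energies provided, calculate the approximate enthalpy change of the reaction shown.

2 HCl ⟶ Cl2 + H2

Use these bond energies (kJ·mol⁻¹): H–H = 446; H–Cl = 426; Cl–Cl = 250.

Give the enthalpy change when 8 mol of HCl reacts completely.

ΔH = +624 kJ

Bonds broken (reactants):
  H–Cl: 2 × 426 = 852
  Σ(broken) = 852 kJ
Bonds formed (products):
  Cl–Cl: 1 × 250 = 250
  H–H: 1 × 446 = 446
  Σ(formed) = 696 kJ
ΔH = Σ(broken) − Σ(formed) = 852 − 696 = +156 kJ
For 4× the reaction as written: 4 × (+156) = +624 kJ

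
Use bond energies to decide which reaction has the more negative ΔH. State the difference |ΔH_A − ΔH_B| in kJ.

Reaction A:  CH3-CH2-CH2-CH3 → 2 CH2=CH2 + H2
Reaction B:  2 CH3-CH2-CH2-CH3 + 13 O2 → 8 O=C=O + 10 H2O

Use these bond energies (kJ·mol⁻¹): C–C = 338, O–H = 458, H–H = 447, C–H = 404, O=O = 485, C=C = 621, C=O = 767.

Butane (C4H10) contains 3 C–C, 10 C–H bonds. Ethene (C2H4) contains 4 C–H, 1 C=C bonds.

Reaction A:
  Bonds broken (reactants):
    C–C: 3 × 338 = 1014
    C–H: 10 × 404 = 4040
    Σ(broken) = 5054 kJ
  Bonds formed (products):
    C–H: 8 × 404 = 3232
    C=C: 2 × 621 = 1242
    H–H: 1 × 447 = 447
    Σ(formed) = 4921 kJ
  ΔH_A = 5054 − 4921 = +133 kJ
Reaction B:
  Bonds broken (reactants):
    C–C: 6 × 338 = 2028
    C–H: 20 × 404 = 8080
    O=O: 13 × 485 = 6305
    Σ(broken) = 16413 kJ
  Bonds formed (products):
    C=O: 16 × 767 = 12272
    O–H: 20 × 458 = 9160
    Σ(formed) = 21432 kJ
  ΔH_B = 16413 − 21432 = −5019 kJ
ΔH_A − ΔH_B = +5152 kJ, so reaction B has the more negative ΔH; |ΔH_A − ΔH_B| = 5152 kJ.

Reaction B, by 5152 kJ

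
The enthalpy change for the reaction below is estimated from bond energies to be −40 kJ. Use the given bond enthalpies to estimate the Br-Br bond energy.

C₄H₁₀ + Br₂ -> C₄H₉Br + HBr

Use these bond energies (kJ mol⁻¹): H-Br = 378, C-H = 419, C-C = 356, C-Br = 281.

Let D be the Br-Br bond energy.
Σ(broken) = 1×D + 3×356 + 10×419 = 5258 + D
Σ(formed) = 1×281 + 3×356 + 9×419 + 1×378 = 5498
ΔH = Σ(broken) − Σ(formed) = (5258 + D) − (5498) = −240 + D
Setting this equal to −40 kJ gives D = 200 kJ/mol.

D(Br-Br) ≈ 200 kJ/mol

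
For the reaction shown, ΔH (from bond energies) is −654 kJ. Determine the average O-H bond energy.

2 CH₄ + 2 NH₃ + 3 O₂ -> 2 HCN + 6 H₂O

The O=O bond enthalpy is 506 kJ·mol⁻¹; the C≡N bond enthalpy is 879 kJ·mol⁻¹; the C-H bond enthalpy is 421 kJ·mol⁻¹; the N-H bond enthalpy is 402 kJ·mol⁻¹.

D(O-H) ≈ 446 kJ/mol

Let D be the O-H bond energy.
Σ(broken) = 8×421 + 6×402 + 3×506 = 7298
Σ(formed) = 2×879 + 2×421 + 12×D = 2600 + 12D
ΔH = Σ(broken) − Σ(formed) = (7298) − (2600 + 12D) = +4698 − 12D
Setting this equal to −654 kJ gives 12D = 5352, so D = 446 kJ/mol.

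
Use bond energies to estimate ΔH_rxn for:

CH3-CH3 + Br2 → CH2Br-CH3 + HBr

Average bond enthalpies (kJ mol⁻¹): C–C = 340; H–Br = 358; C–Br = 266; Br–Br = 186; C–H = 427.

Bonds broken (reactants):
  Br–Br: 1 × 186 = 186
  C–C: 1 × 340 = 340
  C–H: 6 × 427 = 2562
  Σ(broken) = 3088 kJ
Bonds formed (products):
  C–Br: 1 × 266 = 266
  C–C: 1 × 340 = 340
  C–H: 5 × 427 = 2135
  H–Br: 1 × 358 = 358
  Σ(formed) = 3099 kJ
ΔH = Σ(broken) − Σ(formed) = 3088 − 3099 = −11 kJ

ΔH ≈ −11 kJ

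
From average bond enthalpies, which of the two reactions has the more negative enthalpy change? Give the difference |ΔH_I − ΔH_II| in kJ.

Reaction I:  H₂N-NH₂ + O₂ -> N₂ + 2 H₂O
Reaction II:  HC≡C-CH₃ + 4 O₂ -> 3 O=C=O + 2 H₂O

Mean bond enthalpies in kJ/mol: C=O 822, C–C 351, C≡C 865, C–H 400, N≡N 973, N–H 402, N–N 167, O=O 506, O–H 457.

Reaction I:
  Bonds broken (reactants):
    N–H: 4 × 402 = 1608
    N–N: 1 × 167 = 167
    O=O: 1 × 506 = 506
    Σ(broken) = 2281 kJ
  Bonds formed (products):
    N≡N: 1 × 973 = 973
    O–H: 4 × 457 = 1828
    Σ(formed) = 2801 kJ
  ΔH_I = 2281 − 2801 = −520 kJ
Reaction II:
  Bonds broken (reactants):
    C≡C: 1 × 865 = 865
    C–C: 1 × 351 = 351
    C–H: 4 × 400 = 1600
    O=O: 4 × 506 = 2024
    Σ(broken) = 4840 kJ
  Bonds formed (products):
    C=O: 6 × 822 = 4932
    O–H: 4 × 457 = 1828
    Σ(formed) = 6760 kJ
  ΔH_II = 4840 − 6760 = −1920 kJ
ΔH_I − ΔH_II = +1400 kJ, so reaction II has the more negative ΔH; |ΔH_I − ΔH_II| = 1400 kJ.

Reaction II, by 1400 kJ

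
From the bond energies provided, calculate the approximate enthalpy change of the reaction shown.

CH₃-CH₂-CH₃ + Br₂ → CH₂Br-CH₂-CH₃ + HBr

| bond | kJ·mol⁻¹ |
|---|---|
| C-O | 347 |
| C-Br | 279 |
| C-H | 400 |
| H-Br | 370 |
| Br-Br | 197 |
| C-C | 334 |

Bonds broken (reactants):
  Br-Br: 1 × 197 = 197
  C-C: 2 × 334 = 668
  C-H: 8 × 400 = 3200
  Σ(broken) = 4065 kJ
Bonds formed (products):
  C-Br: 1 × 279 = 279
  C-C: 2 × 334 = 668
  C-H: 7 × 400 = 2800
  H-Br: 1 × 370 = 370
  Σ(formed) = 4117 kJ
ΔH = Σ(broken) − Σ(formed) = 4065 − 4117 = −52 kJ

ΔH ≈ −52 kJ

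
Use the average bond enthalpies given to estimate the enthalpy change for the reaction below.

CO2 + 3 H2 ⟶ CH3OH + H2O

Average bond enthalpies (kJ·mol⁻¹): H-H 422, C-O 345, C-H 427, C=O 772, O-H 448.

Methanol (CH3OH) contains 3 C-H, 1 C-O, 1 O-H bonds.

ΔH ≈ −160 kJ

Bonds broken (reactants):
  C=O: 2 × 772 = 1544
  H-H: 3 × 422 = 1266
  Σ(broken) = 2810 kJ
Bonds formed (products):
  C-H: 3 × 427 = 1281
  C-O: 1 × 345 = 345
  O-H: 3 × 448 = 1344
  Σ(formed) = 2970 kJ
ΔH = Σ(broken) − Σ(formed) = 2810 − 2970 = −160 kJ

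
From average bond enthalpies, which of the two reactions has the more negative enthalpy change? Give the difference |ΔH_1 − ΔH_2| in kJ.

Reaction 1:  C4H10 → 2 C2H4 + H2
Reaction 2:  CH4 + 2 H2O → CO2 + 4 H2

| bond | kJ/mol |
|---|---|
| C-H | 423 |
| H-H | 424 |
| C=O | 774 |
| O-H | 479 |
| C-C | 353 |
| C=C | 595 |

Reaction 1:
  Bonds broken (reactants):
    C-C: 3 × 353 = 1059
    C-H: 10 × 423 = 4230
    Σ(broken) = 5289 kJ
  Bonds formed (products):
    C-H: 8 × 423 = 3384
    C=C: 2 × 595 = 1190
    H-H: 1 × 424 = 424
    Σ(formed) = 4998 kJ
  ΔH_1 = 5289 − 4998 = +291 kJ
Reaction 2:
  Bonds broken (reactants):
    C-H: 4 × 423 = 1692
    O-H: 4 × 479 = 1916
    Σ(broken) = 3608 kJ
  Bonds formed (products):
    C=O: 2 × 774 = 1548
    H-H: 4 × 424 = 1696
    Σ(formed) = 3244 kJ
  ΔH_2 = 3608 − 3244 = +364 kJ
ΔH_1 − ΔH_2 = −73 kJ, so reaction 1 has the more negative ΔH; |ΔH_1 − ΔH_2| = 73 kJ.

Reaction 1, by 73 kJ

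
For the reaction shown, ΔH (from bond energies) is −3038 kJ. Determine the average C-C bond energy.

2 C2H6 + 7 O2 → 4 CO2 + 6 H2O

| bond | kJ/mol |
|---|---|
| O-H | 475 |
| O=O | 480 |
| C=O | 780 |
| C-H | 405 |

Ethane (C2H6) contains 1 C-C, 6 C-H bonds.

Let D be the C-C bond energy.
Σ(broken) = 2×D + 12×405 + 7×480 = 8220 + 2D
Σ(formed) = 8×780 + 12×475 = 11940
ΔH = Σ(broken) − Σ(formed) = (8220 + 2D) − (11940) = −3720 + 2D
Setting this equal to −3038 kJ gives 2D = 682, so D = 341 kJ/mol.

D(C-C) ≈ 341 kJ/mol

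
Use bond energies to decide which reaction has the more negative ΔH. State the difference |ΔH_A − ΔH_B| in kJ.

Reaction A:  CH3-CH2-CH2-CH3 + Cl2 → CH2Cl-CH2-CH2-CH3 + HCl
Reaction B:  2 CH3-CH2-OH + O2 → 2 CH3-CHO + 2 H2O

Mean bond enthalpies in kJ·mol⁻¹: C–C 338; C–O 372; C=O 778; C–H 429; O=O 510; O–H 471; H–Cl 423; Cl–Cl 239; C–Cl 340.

Reaction A:
  Bonds broken (reactants):
    C–C: 3 × 338 = 1014
    C–H: 10 × 429 = 4290
    Cl–Cl: 1 × 239 = 239
    Σ(broken) = 5543 kJ
  Bonds formed (products):
    C–C: 3 × 338 = 1014
    C–Cl: 1 × 340 = 340
    C–H: 9 × 429 = 3861
    H–Cl: 1 × 423 = 423
    Σ(formed) = 5638 kJ
  ΔH_A = 5543 − 5638 = −95 kJ
Reaction B:
  Bonds broken (reactants):
    C–C: 2 × 338 = 676
    C–H: 10 × 429 = 4290
    C–O: 2 × 372 = 744
    O–H: 2 × 471 = 942
    O=O: 1 × 510 = 510
    Σ(broken) = 7162 kJ
  Bonds formed (products):
    C–C: 2 × 338 = 676
    C–H: 8 × 429 = 3432
    C=O: 2 × 778 = 1556
    O–H: 4 × 471 = 1884
    Σ(formed) = 7548 kJ
  ΔH_B = 7162 − 7548 = −386 kJ
ΔH_A − ΔH_B = +291 kJ, so reaction B has the more negative ΔH; |ΔH_A − ΔH_B| = 291 kJ.

Reaction B, by 291 kJ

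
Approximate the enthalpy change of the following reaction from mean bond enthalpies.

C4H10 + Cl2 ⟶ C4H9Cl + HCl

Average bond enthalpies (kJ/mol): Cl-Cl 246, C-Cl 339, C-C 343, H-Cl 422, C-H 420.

Bonds broken (reactants):
  C-C: 3 × 343 = 1029
  C-H: 10 × 420 = 4200
  Cl-Cl: 1 × 246 = 246
  Σ(broken) = 5475 kJ
Bonds formed (products):
  C-C: 3 × 343 = 1029
  C-Cl: 1 × 339 = 339
  C-H: 9 × 420 = 3780
  H-Cl: 1 × 422 = 422
  Σ(formed) = 5570 kJ
ΔH = Σ(broken) − Σ(formed) = 5475 − 5570 = −95 kJ

ΔH ≈ −95 kJ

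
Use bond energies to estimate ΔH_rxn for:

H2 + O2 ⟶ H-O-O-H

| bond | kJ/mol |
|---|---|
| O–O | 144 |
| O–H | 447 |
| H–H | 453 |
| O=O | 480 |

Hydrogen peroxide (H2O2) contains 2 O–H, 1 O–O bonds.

ΔH ≈ −105 kJ

Bonds broken (reactants):
  H–H: 1 × 453 = 453
  O=O: 1 × 480 = 480
  Σ(broken) = 933 kJ
Bonds formed (products):
  O–H: 2 × 447 = 894
  O–O: 1 × 144 = 144
  Σ(formed) = 1038 kJ
ΔH = Σ(broken) − Σ(formed) = 933 − 1038 = −105 kJ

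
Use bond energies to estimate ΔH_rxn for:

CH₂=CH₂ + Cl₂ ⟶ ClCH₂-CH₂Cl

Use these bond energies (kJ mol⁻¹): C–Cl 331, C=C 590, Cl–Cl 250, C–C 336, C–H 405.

Bonds broken (reactants):
  C–H: 4 × 405 = 1620
  C=C: 1 × 590 = 590
  Cl–Cl: 1 × 250 = 250
  Σ(broken) = 2460 kJ
Bonds formed (products):
  C–C: 1 × 336 = 336
  C–Cl: 2 × 331 = 662
  C–H: 4 × 405 = 1620
  Σ(formed) = 2618 kJ
ΔH = Σ(broken) − Σ(formed) = 2460 − 2618 = −158 kJ

ΔH ≈ −158 kJ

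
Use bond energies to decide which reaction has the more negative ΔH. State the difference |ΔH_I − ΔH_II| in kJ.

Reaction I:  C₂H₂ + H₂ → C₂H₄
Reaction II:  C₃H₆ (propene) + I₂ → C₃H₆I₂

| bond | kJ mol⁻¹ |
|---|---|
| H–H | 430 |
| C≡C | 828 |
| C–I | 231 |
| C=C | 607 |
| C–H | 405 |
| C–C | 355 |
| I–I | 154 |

Reaction I:
  Bonds broken (reactants):
    C≡C: 1 × 828 = 828
    C–H: 2 × 405 = 810
    H–H: 1 × 430 = 430
    Σ(broken) = 2068 kJ
  Bonds formed (products):
    C–H: 4 × 405 = 1620
    C=C: 1 × 607 = 607
    Σ(formed) = 2227 kJ
  ΔH_I = 2068 − 2227 = −159 kJ
Reaction II:
  Bonds broken (reactants):
    C–C: 1 × 355 = 355
    C–H: 6 × 405 = 2430
    C=C: 1 × 607 = 607
    I–I: 1 × 154 = 154
    Σ(broken) = 3546 kJ
  Bonds formed (products):
    C–C: 2 × 355 = 710
    C–H: 6 × 405 = 2430
    C–I: 2 × 231 = 462
    Σ(formed) = 3602 kJ
  ΔH_II = 3546 − 3602 = −56 kJ
ΔH_I − ΔH_II = −103 kJ, so reaction I has the more negative ΔH; |ΔH_I − ΔH_II| = 103 kJ.

Reaction I, by 103 kJ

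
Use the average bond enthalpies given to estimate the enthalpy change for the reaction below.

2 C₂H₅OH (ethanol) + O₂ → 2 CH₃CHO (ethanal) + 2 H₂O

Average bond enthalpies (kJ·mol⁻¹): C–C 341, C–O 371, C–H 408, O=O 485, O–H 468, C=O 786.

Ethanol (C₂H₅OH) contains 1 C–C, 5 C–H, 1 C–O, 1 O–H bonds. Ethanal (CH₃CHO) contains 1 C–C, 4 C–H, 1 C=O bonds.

ΔH ≈ −465 kJ

Bonds broken (reactants):
  C–C: 2 × 341 = 682
  C–H: 10 × 408 = 4080
  C–O: 2 × 371 = 742
  O–H: 2 × 468 = 936
  O=O: 1 × 485 = 485
  Σ(broken) = 6925 kJ
Bonds formed (products):
  C–C: 2 × 341 = 682
  C–H: 8 × 408 = 3264
  C=O: 2 × 786 = 1572
  O–H: 4 × 468 = 1872
  Σ(formed) = 7390 kJ
ΔH = Σ(broken) − Σ(formed) = 6925 − 7390 = −465 kJ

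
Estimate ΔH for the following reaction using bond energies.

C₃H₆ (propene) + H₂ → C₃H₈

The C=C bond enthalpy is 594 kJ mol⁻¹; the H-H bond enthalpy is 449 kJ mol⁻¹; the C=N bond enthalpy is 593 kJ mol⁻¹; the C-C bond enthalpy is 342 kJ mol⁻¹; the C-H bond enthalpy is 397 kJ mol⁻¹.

ΔH ≈ −93 kJ

Bonds broken (reactants):
  C-C: 1 × 342 = 342
  C-H: 6 × 397 = 2382
  C=C: 1 × 594 = 594
  H-H: 1 × 449 = 449
  Σ(broken) = 3767 kJ
Bonds formed (products):
  C-C: 2 × 342 = 684
  C-H: 8 × 397 = 3176
  Σ(formed) = 3860 kJ
ΔH = Σ(broken) − Σ(formed) = 3767 − 3860 = −93 kJ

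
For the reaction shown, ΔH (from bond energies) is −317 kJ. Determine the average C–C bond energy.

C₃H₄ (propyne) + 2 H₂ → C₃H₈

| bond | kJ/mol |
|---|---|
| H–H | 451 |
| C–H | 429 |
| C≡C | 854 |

D(C–C) ≈ 357 kJ/mol

Let D be the C–C bond energy.
Σ(broken) = 1×854 + 1×D + 4×429 + 2×451 = 3472 + D
Σ(formed) = 2×D + 8×429 = 3432 + 2D
ΔH = Σ(broken) − Σ(formed) = (3472 + D) − (3432 + 2D) = +40 − D
Setting this equal to −317 kJ gives D = 357 kJ/mol.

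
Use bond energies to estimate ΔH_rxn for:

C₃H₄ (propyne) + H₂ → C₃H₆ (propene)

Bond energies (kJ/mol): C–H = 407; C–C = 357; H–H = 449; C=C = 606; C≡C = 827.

ΔH ≈ −144 kJ

Bonds broken (reactants):
  C≡C: 1 × 827 = 827
  C–C: 1 × 357 = 357
  C–H: 4 × 407 = 1628
  H–H: 1 × 449 = 449
  Σ(broken) = 3261 kJ
Bonds formed (products):
  C–C: 1 × 357 = 357
  C–H: 6 × 407 = 2442
  C=C: 1 × 606 = 606
  Σ(formed) = 3405 kJ
ΔH = Σ(broken) − Σ(formed) = 3261 − 3405 = −144 kJ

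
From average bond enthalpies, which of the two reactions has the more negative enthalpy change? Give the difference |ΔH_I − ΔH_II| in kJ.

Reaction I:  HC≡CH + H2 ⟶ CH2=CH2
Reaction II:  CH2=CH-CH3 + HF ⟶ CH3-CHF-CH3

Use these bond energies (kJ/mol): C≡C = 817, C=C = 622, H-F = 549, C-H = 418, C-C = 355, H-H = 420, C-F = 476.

Reaction I, by 143 kJ

Reaction I:
  Bonds broken (reactants):
    C≡C: 1 × 817 = 817
    C-H: 2 × 418 = 836
    H-H: 1 × 420 = 420
    Σ(broken) = 2073 kJ
  Bonds formed (products):
    C-H: 4 × 418 = 1672
    C=C: 1 × 622 = 622
    Σ(formed) = 2294 kJ
  ΔH_I = 2073 − 2294 = −221 kJ
Reaction II:
  Bonds broken (reactants):
    C-C: 1 × 355 = 355
    C-H: 6 × 418 = 2508
    C=C: 1 × 622 = 622
    H-F: 1 × 549 = 549
    Σ(broken) = 4034 kJ
  Bonds formed (products):
    C-C: 2 × 355 = 710
    C-F: 1 × 476 = 476
    C-H: 7 × 418 = 2926
    Σ(formed) = 4112 kJ
  ΔH_II = 4034 − 4112 = −78 kJ
ΔH_I − ΔH_II = −143 kJ, so reaction I has the more negative ΔH; |ΔH_I − ΔH_II| = 143 kJ.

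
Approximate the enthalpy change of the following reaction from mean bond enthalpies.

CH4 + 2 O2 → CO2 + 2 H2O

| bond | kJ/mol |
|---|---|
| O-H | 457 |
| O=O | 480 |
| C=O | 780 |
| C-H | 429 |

Bonds broken (reactants):
  C-H: 4 × 429 = 1716
  O=O: 2 × 480 = 960
  Σ(broken) = 2676 kJ
Bonds formed (products):
  C=O: 2 × 780 = 1560
  O-H: 4 × 457 = 1828
  Σ(formed) = 3388 kJ
ΔH = Σ(broken) − Σ(formed) = 2676 − 3388 = −712 kJ

ΔH ≈ −712 kJ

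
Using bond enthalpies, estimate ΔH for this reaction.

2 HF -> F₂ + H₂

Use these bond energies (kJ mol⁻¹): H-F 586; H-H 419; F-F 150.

ΔH ≈ +603 kJ

Bonds broken (reactants):
  H-F: 2 × 586 = 1172
  Σ(broken) = 1172 kJ
Bonds formed (products):
  F-F: 1 × 150 = 150
  H-H: 1 × 419 = 419
  Σ(formed) = 569 kJ
ΔH = Σ(broken) − Σ(formed) = 1172 − 569 = +603 kJ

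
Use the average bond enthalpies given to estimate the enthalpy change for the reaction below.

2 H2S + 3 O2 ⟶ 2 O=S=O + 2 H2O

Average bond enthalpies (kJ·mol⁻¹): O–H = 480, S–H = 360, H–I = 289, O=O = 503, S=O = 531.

ΔH ≈ −1095 kJ

Bonds broken (reactants):
  O=O: 3 × 503 = 1509
  S–H: 4 × 360 = 1440
  Σ(broken) = 2949 kJ
Bonds formed (products):
  O–H: 4 × 480 = 1920
  S=O: 4 × 531 = 2124
  Σ(formed) = 4044 kJ
ΔH = Σ(broken) − Σ(formed) = 2949 − 4044 = −1095 kJ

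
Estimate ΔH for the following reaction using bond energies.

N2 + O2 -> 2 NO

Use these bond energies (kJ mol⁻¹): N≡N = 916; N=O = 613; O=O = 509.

ΔH ≈ +199 kJ

Bonds broken (reactants):
  N≡N: 1 × 916 = 916
  O=O: 1 × 509 = 509
  Σ(broken) = 1425 kJ
Bonds formed (products):
  N=O: 2 × 613 = 1226
  Σ(formed) = 1226 kJ
ΔH = Σ(broken) − Σ(formed) = 1425 − 1226 = +199 kJ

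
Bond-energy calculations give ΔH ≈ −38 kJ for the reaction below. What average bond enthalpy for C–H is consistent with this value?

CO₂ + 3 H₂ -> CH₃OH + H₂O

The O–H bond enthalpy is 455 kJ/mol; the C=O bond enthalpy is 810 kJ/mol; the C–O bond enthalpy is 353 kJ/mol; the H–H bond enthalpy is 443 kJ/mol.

D(C–H) ≈ 423 kJ/mol

Let D be the C–H bond energy.
Σ(broken) = 2×810 + 3×443 = 2949
Σ(formed) = 3×D + 1×353 + 3×455 = 1718 + 3D
ΔH = Σ(broken) − Σ(formed) = (2949) − (1718 + 3D) = +1231 − 3D
Setting this equal to −38 kJ gives 3D = 1269, so D = 423 kJ/mol.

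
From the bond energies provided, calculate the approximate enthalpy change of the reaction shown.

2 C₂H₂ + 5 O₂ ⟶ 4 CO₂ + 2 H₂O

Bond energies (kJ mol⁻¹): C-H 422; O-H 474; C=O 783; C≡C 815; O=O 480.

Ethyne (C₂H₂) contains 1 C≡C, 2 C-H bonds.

Bonds broken (reactants):
  C≡C: 2 × 815 = 1630
  C-H: 4 × 422 = 1688
  O=O: 5 × 480 = 2400
  Σ(broken) = 5718 kJ
Bonds formed (products):
  C=O: 8 × 783 = 6264
  O-H: 4 × 474 = 1896
  Σ(formed) = 8160 kJ
ΔH = Σ(broken) − Σ(formed) = 5718 − 8160 = −2442 kJ

ΔH ≈ −2442 kJ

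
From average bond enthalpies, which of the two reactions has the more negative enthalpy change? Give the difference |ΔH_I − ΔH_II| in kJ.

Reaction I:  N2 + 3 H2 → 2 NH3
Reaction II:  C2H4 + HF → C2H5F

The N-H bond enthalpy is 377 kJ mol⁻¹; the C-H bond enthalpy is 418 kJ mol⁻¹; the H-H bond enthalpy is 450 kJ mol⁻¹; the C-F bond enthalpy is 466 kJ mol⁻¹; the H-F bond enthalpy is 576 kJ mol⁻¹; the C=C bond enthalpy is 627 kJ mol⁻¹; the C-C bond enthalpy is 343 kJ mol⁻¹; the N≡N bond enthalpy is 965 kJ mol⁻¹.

Reaction II, by 77 kJ

Reaction I:
  Bonds broken (reactants):
    H-H: 3 × 450 = 1350
    N≡N: 1 × 965 = 965
    Σ(broken) = 2315 kJ
  Bonds formed (products):
    N-H: 6 × 377 = 2262
    Σ(formed) = 2262 kJ
  ΔH_I = 2315 − 2262 = +53 kJ
Reaction II:
  Bonds broken (reactants):
    C-H: 4 × 418 = 1672
    C=C: 1 × 627 = 627
    H-F: 1 × 576 = 576
    Σ(broken) = 2875 kJ
  Bonds formed (products):
    C-C: 1 × 343 = 343
    C-F: 1 × 466 = 466
    C-H: 5 × 418 = 2090
    Σ(formed) = 2899 kJ
  ΔH_II = 2875 − 2899 = −24 kJ
ΔH_I − ΔH_II = +77 kJ, so reaction II has the more negative ΔH; |ΔH_I − ΔH_II| = 77 kJ.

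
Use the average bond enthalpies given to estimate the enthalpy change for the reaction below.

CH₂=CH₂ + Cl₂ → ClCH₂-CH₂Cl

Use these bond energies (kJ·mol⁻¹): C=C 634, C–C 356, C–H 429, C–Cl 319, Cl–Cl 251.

ΔH ≈ −109 kJ

Bonds broken (reactants):
  C–H: 4 × 429 = 1716
  C=C: 1 × 634 = 634
  Cl–Cl: 1 × 251 = 251
  Σ(broken) = 2601 kJ
Bonds formed (products):
  C–C: 1 × 356 = 356
  C–Cl: 2 × 319 = 638
  C–H: 4 × 429 = 1716
  Σ(formed) = 2710 kJ
ΔH = Σ(broken) − Σ(formed) = 2601 − 2710 = −109 kJ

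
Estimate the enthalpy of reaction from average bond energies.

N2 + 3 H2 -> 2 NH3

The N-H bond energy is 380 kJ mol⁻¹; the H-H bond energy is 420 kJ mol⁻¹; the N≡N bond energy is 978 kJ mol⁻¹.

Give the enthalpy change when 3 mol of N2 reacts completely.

Bonds broken (reactants):
  H-H: 3 × 420 = 1260
  N≡N: 1 × 978 = 978
  Σ(broken) = 2238 kJ
Bonds formed (products):
  N-H: 6 × 380 = 2280
  Σ(formed) = 2280 kJ
ΔH = Σ(broken) − Σ(formed) = 2238 − 2280 = −42 kJ
For 3× the reaction as written: 3 × (−42) = −126 kJ

ΔH = −126 kJ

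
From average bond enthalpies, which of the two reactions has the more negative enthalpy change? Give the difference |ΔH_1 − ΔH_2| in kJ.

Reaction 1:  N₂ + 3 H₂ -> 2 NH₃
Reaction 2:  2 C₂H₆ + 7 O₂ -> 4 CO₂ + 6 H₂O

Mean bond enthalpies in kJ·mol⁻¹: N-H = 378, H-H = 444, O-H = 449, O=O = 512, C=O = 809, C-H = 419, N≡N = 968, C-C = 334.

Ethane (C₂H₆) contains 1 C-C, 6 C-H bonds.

Reaction 1:
  Bonds broken (reactants):
    H-H: 3 × 444 = 1332
    N≡N: 1 × 968 = 968
    Σ(broken) = 2300 kJ
  Bonds formed (products):
    N-H: 6 × 378 = 2268
    Σ(formed) = 2268 kJ
  ΔH_1 = 2300 − 2268 = +32 kJ
Reaction 2:
  Bonds broken (reactants):
    C-C: 2 × 334 = 668
    C-H: 12 × 419 = 5028
    O=O: 7 × 512 = 3584
    Σ(broken) = 9280 kJ
  Bonds formed (products):
    C=O: 8 × 809 = 6472
    O-H: 12 × 449 = 5388
    Σ(formed) = 11860 kJ
  ΔH_2 = 9280 − 11860 = −2580 kJ
ΔH_1 − ΔH_2 = +2612 kJ, so reaction 2 has the more negative ΔH; |ΔH_1 − ΔH_2| = 2612 kJ.

Reaction 2, by 2612 kJ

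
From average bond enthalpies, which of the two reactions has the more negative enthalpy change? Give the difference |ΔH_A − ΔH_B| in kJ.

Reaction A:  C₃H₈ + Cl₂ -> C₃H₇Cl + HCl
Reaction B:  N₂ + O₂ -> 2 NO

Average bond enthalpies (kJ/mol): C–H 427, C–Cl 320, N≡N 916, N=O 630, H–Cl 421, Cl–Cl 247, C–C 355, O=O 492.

Reaction A:
  Bonds broken (reactants):
    C–C: 2 × 355 = 710
    C–H: 8 × 427 = 3416
    Cl–Cl: 1 × 247 = 247
    Σ(broken) = 4373 kJ
  Bonds formed (products):
    C–C: 2 × 355 = 710
    C–Cl: 1 × 320 = 320
    C–H: 7 × 427 = 2989
    H–Cl: 1 × 421 = 421
    Σ(formed) = 4440 kJ
  ΔH_A = 4373 − 4440 = −67 kJ
Reaction B:
  Bonds broken (reactants):
    N≡N: 1 × 916 = 916
    O=O: 1 × 492 = 492
    Σ(broken) = 1408 kJ
  Bonds formed (products):
    N=O: 2 × 630 = 1260
    Σ(formed) = 1260 kJ
  ΔH_B = 1408 − 1260 = +148 kJ
ΔH_A − ΔH_B = −215 kJ, so reaction A has the more negative ΔH; |ΔH_A − ΔH_B| = 215 kJ.

Reaction A, by 215 kJ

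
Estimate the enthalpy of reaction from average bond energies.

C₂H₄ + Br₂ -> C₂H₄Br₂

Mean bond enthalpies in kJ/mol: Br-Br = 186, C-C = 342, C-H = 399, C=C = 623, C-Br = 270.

ΔH ≈ −73 kJ

Bonds broken (reactants):
  Br-Br: 1 × 186 = 186
  C-H: 4 × 399 = 1596
  C=C: 1 × 623 = 623
  Σ(broken) = 2405 kJ
Bonds formed (products):
  C-Br: 2 × 270 = 540
  C-C: 1 × 342 = 342
  C-H: 4 × 399 = 1596
  Σ(formed) = 2478 kJ
ΔH = Σ(broken) − Σ(formed) = 2405 − 2478 = −73 kJ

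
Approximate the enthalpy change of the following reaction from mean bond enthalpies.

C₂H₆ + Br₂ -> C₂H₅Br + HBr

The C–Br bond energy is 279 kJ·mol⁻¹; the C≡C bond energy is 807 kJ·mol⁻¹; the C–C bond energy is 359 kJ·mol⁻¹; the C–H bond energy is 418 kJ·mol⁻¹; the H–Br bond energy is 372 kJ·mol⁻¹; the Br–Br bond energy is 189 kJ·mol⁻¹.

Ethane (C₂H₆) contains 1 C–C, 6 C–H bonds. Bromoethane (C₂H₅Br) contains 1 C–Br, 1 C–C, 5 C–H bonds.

Bonds broken (reactants):
  Br–Br: 1 × 189 = 189
  C–C: 1 × 359 = 359
  C–H: 6 × 418 = 2508
  Σ(broken) = 3056 kJ
Bonds formed (products):
  C–Br: 1 × 279 = 279
  C–C: 1 × 359 = 359
  C–H: 5 × 418 = 2090
  H–Br: 1 × 372 = 372
  Σ(formed) = 3100 kJ
ΔH = Σ(broken) − Σ(formed) = 3056 − 3100 = −44 kJ

ΔH ≈ −44 kJ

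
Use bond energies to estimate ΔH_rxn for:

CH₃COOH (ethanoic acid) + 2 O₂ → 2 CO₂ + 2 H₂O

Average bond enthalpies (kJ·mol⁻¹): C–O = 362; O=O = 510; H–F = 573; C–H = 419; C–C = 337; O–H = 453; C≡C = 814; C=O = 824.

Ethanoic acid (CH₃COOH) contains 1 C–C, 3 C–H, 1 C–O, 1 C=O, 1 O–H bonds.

Bonds broken (reactants):
  C–C: 1 × 337 = 337
  C–H: 3 × 419 = 1257
  C–O: 1 × 362 = 362
  C=O: 1 × 824 = 824
  O–H: 1 × 453 = 453
  O=O: 2 × 510 = 1020
  Σ(broken) = 4253 kJ
Bonds formed (products):
  C=O: 4 × 824 = 3296
  O–H: 4 × 453 = 1812
  Σ(formed) = 5108 kJ
ΔH = Σ(broken) − Σ(formed) = 4253 − 5108 = −855 kJ

ΔH ≈ −855 kJ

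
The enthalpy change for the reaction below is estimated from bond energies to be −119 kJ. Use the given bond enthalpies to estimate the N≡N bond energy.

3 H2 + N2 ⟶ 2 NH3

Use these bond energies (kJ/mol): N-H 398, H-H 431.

D(N≡N) ≈ 976 kJ/mol

Let D be the N≡N bond energy.
Σ(broken) = 3×431 + 1×D = 1293 + D
Σ(formed) = 6×398 = 2388
ΔH = Σ(broken) − Σ(formed) = (1293 + D) − (2388) = −1095 + D
Setting this equal to −119 kJ gives D = 976 kJ/mol.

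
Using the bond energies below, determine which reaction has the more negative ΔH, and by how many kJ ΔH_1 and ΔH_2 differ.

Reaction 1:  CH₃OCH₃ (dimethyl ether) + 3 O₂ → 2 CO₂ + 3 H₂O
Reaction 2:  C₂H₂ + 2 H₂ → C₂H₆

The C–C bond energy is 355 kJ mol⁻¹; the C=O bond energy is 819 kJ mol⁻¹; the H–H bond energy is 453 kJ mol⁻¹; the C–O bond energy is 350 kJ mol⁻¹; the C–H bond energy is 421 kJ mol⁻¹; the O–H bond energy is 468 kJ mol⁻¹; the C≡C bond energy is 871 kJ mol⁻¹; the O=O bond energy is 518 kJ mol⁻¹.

Reaction 1:
  Bonds broken (reactants):
    C–H: 6 × 421 = 2526
    C–O: 2 × 350 = 700
    O=O: 3 × 518 = 1554
    Σ(broken) = 4780 kJ
  Bonds formed (products):
    C=O: 4 × 819 = 3276
    O–H: 6 × 468 = 2808
    Σ(formed) = 6084 kJ
  ΔH_1 = 4780 − 6084 = −1304 kJ
Reaction 2:
  Bonds broken (reactants):
    C≡C: 1 × 871 = 871
    C–H: 2 × 421 = 842
    H–H: 2 × 453 = 906
    Σ(broken) = 2619 kJ
  Bonds formed (products):
    C–C: 1 × 355 = 355
    C–H: 6 × 421 = 2526
    Σ(formed) = 2881 kJ
  ΔH_2 = 2619 − 2881 = −262 kJ
ΔH_1 − ΔH_2 = −1042 kJ, so reaction 1 has the more negative ΔH; |ΔH_1 − ΔH_2| = 1042 kJ.

Reaction 1, by 1042 kJ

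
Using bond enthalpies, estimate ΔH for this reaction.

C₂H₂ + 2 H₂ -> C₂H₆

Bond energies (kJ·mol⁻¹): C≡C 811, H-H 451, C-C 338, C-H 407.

Bonds broken (reactants):
  C≡C: 1 × 811 = 811
  C-H: 2 × 407 = 814
  H-H: 2 × 451 = 902
  Σ(broken) = 2527 kJ
Bonds formed (products):
  C-C: 1 × 338 = 338
  C-H: 6 × 407 = 2442
  Σ(formed) = 2780 kJ
ΔH = Σ(broken) − Σ(formed) = 2527 − 2780 = −253 kJ

ΔH ≈ −253 kJ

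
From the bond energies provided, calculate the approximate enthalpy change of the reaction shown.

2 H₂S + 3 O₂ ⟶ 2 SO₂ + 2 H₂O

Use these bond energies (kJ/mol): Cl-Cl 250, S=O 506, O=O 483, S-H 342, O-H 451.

Bonds broken (reactants):
  O=O: 3 × 483 = 1449
  S-H: 4 × 342 = 1368
  Σ(broken) = 2817 kJ
Bonds formed (products):
  O-H: 4 × 451 = 1804
  S=O: 4 × 506 = 2024
  Σ(formed) = 3828 kJ
ΔH = Σ(broken) − Σ(formed) = 2817 − 3828 = −1011 kJ

ΔH ≈ −1011 kJ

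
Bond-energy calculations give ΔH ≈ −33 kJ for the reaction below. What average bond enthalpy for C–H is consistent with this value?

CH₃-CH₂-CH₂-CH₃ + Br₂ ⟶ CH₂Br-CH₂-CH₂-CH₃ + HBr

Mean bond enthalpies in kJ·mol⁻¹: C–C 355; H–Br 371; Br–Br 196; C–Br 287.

D(C–H) ≈ 429 kJ/mol

Let D be the C–H bond energy.
Σ(broken) = 1×196 + 3×355 + 10×D = 1261 + 10D
Σ(formed) = 1×287 + 3×355 + 9×D + 1×371 = 1723 + 9D
ΔH = Σ(broken) − Σ(formed) = (1261 + 10D) − (1723 + 9D) = −462 + D
Setting this equal to −33 kJ gives D = 429 kJ/mol.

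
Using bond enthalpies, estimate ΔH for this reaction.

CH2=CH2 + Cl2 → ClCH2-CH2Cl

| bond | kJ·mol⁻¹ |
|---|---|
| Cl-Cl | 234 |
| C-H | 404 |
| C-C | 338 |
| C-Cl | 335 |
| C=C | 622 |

ΔH ≈ −152 kJ

Bonds broken (reactants):
  C-H: 4 × 404 = 1616
  C=C: 1 × 622 = 622
  Cl-Cl: 1 × 234 = 234
  Σ(broken) = 2472 kJ
Bonds formed (products):
  C-C: 1 × 338 = 338
  C-Cl: 2 × 335 = 670
  C-H: 4 × 404 = 1616
  Σ(formed) = 2624 kJ
ΔH = Σ(broken) − Σ(formed) = 2472 − 2624 = −152 kJ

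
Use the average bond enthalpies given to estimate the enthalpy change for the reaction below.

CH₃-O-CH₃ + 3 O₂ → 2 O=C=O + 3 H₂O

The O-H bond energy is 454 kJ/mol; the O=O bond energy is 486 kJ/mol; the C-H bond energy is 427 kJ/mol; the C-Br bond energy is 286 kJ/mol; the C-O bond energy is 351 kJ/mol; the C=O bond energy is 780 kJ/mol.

Bonds broken (reactants):
  C-H: 6 × 427 = 2562
  C-O: 2 × 351 = 702
  O=O: 3 × 486 = 1458
  Σ(broken) = 4722 kJ
Bonds formed (products):
  C=O: 4 × 780 = 3120
  O-H: 6 × 454 = 2724
  Σ(formed) = 5844 kJ
ΔH = Σ(broken) − Σ(formed) = 4722 − 5844 = −1122 kJ

ΔH ≈ −1122 kJ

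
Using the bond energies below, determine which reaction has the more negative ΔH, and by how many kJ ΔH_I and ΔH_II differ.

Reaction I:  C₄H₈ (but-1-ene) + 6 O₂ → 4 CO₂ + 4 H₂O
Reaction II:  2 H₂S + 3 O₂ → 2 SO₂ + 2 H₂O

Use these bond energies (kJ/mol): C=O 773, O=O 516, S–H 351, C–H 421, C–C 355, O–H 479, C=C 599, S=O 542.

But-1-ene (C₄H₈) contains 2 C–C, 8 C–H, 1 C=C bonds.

Reaction I:
  Bonds broken (reactants):
    C–C: 2 × 355 = 710
    C–H: 8 × 421 = 3368
    C=C: 1 × 599 = 599
    O=O: 6 × 516 = 3096
    Σ(broken) = 7773 kJ
  Bonds formed (products):
    C=O: 8 × 773 = 6184
    O–H: 8 × 479 = 3832
    Σ(formed) = 10016 kJ
  ΔH_I = 7773 − 10016 = −2243 kJ
Reaction II:
  Bonds broken (reactants):
    O=O: 3 × 516 = 1548
    S–H: 4 × 351 = 1404
    Σ(broken) = 2952 kJ
  Bonds formed (products):
    O–H: 4 × 479 = 1916
    S=O: 4 × 542 = 2168
    Σ(formed) = 4084 kJ
  ΔH_II = 2952 − 4084 = −1132 kJ
ΔH_I − ΔH_II = −1111 kJ, so reaction I has the more negative ΔH; |ΔH_I − ΔH_II| = 1111 kJ.

Reaction I, by 1111 kJ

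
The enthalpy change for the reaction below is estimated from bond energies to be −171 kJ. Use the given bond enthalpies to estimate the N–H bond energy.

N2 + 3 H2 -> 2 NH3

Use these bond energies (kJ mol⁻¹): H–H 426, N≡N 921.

D(N–H) ≈ 395 kJ/mol

Let D be the N–H bond energy.
Σ(broken) = 3×426 + 1×921 = 2199
Σ(formed) = 6×D = 6D
ΔH = Σ(broken) − Σ(formed) = (2199) − (6D) = +2199 − 6D
Setting this equal to −171 kJ gives 6D = 2370, so D = 395 kJ/mol.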